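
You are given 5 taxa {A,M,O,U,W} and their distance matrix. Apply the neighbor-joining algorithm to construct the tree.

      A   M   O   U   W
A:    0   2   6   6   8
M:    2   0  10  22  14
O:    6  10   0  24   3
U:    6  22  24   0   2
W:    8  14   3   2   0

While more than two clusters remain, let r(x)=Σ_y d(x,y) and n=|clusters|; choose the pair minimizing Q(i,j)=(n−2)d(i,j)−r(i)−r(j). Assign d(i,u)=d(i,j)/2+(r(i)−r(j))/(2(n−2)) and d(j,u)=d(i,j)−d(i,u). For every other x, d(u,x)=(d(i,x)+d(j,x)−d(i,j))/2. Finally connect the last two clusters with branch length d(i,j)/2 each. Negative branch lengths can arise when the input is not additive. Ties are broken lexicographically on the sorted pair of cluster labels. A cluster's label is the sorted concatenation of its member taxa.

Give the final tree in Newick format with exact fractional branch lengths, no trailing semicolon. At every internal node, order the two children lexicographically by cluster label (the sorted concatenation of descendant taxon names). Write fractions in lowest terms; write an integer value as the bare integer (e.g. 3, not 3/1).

(((A:-11/4,M:19/4):5/2,O:9/2):4,(U:11/2,W:-7/2):4)

step 1: merge (U,W) at d=2, Q=-75; branch lengths U→11/2, W→-7/2; new cluster UW
  updated: d(A,UW)=6, d(M,UW)=17, d(O,UW)=25/2
step 2: merge (A,M) at d=2, Q=-39; branch lengths A→-11/4, M→19/4; new cluster AM
  updated: d(AM,O)=7, d(AM,UW)=21/2
step 3: merge (AM,O) at d=7, Q=-30; branch lengths AM→5/2, O→9/2; new cluster AMO
  updated: d(AMO,UW)=8
step 4: merge (AMO,UW) at d=8; branch lengths AMO→4, UW→4; new cluster AMOUW
final tree: (((A:-11/4,M:19/4):5/2,O:9/2):4,(U:11/2,W:-7/2):4)
total length: 19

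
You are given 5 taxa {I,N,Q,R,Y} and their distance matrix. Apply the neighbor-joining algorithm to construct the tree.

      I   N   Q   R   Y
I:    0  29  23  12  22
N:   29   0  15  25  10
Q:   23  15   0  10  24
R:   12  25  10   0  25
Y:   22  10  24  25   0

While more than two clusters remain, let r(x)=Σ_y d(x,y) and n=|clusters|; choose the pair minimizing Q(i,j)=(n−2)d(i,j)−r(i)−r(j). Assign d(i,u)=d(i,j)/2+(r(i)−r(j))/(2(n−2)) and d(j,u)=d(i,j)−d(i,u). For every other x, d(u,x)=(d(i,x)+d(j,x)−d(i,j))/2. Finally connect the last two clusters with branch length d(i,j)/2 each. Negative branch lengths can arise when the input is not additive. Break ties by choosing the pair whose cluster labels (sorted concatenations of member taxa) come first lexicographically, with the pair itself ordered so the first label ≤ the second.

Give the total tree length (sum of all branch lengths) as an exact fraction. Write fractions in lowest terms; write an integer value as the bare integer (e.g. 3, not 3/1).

333/8

iteration 1: select N,Y (d=10, Q=-130); attach at lengths (14/3, 16/3); label the merged cluster NY
  updated: d(I,NY)=41/2, d(NY,Q)=29/2, d(NY,R)=20
iteration 2: select I,R (d=12, Q=-147/2); attach at lengths (75/8, 21/8); label the merged cluster IR
  updated: d(IR,NY)=57/4, d(IR,Q)=21/2
iteration 3: select IR,NY (d=57/4, Q=-157/4); attach at lengths (41/8, 73/8); label the merged cluster INRY
  updated: d(INRY,Q)=43/8
iteration 4: select INRY,Q (d=43/8); attach at lengths (43/16, 43/16); label the merged cluster INQRY
final tree: (((I:75/8,R:21/8):41/8,(N:14/3,Y:16/3):73/8):43/16,Q:43/16)
total length: 333/8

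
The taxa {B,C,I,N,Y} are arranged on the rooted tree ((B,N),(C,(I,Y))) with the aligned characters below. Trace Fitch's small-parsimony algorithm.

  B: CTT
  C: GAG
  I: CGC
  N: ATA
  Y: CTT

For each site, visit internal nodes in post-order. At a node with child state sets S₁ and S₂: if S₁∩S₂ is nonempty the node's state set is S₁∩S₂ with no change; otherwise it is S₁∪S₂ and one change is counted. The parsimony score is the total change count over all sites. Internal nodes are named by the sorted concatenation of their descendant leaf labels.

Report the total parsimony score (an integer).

7

[col 0] BN: children B:{C}, N:{A} ∪→ {A,C}; cost 1
[col 0] IY: children I:{C}, Y:{C} ∩→ {C}; cost 0
[col 0] CIY: children C:{G}, IY:{C} ∪→ {C,G}; cost 1
[col 0] BCINY: children BN:{A,C}, CIY:{C,G} ∩→ {C}; cost 0
[col 1] BN: children B:{T}, N:{T} ∩→ {T}; cost 0
[col 1] IY: children I:{G}, Y:{T} ∪→ {G,T}; cost 1
[col 1] CIY: children C:{A}, IY:{G,T} ∪→ {A,G,T}; cost 1
[col 1] BCINY: children BN:{T}, CIY:{A,G,T} ∩→ {T}; cost 0
[col 2] BN: children B:{T}, N:{A} ∪→ {A,T}; cost 1
[col 2] IY: children I:{C}, Y:{T} ∪→ {C,T}; cost 1
[col 2] CIY: children C:{G}, IY:{C,T} ∪→ {C,G,T}; cost 1
[col 2] BCINY: children BN:{A,T}, CIY:{C,G,T} ∩→ {T}; cost 0
per-site changes: [2, 2, 3]; total = 7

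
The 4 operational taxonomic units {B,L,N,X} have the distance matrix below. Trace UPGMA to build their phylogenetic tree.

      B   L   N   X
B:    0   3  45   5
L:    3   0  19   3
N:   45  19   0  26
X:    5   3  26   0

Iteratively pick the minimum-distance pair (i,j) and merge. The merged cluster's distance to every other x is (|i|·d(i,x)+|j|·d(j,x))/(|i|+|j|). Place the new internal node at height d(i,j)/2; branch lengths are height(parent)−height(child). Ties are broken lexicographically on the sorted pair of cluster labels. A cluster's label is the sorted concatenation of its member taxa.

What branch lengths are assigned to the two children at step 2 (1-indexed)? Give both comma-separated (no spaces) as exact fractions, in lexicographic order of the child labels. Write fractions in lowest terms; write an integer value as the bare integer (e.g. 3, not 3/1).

1/2,2

1. join B+L (d=3) ⇒ BL; edges |B|=3/2, |L|=3/2
  updated: d(BL,N)=32, d(BL,X)=4
2. join BL+X (d=4) ⇒ BLX; edges |BL|=1/2, |X|=2
  updated: d(BLX,N)=30
3. join BLX+N (d=30) ⇒ BLNX; edges |BLX|=13, |N|=15
final tree: (((B:3/2,L:3/2):1/2,X:2):13,N:15)
total length: 67/2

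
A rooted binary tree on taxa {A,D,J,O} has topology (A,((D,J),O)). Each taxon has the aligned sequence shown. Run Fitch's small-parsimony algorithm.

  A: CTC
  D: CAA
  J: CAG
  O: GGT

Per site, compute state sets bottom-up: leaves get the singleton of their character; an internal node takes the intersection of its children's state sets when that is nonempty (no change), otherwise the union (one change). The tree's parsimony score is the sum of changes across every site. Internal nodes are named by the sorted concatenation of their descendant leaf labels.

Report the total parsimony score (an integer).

6

DJ@0: {C} ∩ {C} = {C} (intersection, +0)
DJO@0: {C} ∪ {G} = {C,G} (union, +1)
ADJO@0: {C} ∩ {C,G} = {C} (intersection, +0)
DJ@1: {A} ∩ {A} = {A} (intersection, +0)
DJO@1: {A} ∪ {G} = {A,G} (union, +1)
ADJO@1: {T} ∪ {A,G} = {A,G,T} (union, +1)
DJ@2: {A} ∪ {G} = {A,G} (union, +1)
DJO@2: {A,G} ∪ {T} = {A,G,T} (union, +1)
ADJO@2: {C} ∪ {A,G,T} = {A,C,G,T} (union, +1)
per-site changes: [1, 2, 3]; total = 6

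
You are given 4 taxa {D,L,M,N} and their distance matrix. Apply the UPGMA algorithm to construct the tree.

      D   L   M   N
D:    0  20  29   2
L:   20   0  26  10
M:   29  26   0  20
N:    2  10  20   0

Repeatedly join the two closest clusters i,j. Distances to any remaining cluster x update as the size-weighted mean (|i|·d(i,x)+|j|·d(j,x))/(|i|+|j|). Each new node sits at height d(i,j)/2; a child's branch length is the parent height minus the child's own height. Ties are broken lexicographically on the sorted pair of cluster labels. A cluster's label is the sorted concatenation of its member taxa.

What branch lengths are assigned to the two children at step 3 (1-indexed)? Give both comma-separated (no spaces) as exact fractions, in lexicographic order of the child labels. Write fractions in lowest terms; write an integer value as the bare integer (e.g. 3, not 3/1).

1. join D+N (d=2) ⇒ DN; edges |D|=1, |N|=1
  updated: d(DN,L)=15, d(DN,M)=49/2
2. join DN+L (d=15) ⇒ DLN; edges |DN|=13/2, |L|=15/2
  updated: d(DLN,M)=25
3. join DLN+M (d=25) ⇒ DLMN; edges |DLN|=5, |M|=25/2
final tree: (((D:1,N:1):13/2,L:15/2):5,M:25/2)
total length: 67/2

5,25/2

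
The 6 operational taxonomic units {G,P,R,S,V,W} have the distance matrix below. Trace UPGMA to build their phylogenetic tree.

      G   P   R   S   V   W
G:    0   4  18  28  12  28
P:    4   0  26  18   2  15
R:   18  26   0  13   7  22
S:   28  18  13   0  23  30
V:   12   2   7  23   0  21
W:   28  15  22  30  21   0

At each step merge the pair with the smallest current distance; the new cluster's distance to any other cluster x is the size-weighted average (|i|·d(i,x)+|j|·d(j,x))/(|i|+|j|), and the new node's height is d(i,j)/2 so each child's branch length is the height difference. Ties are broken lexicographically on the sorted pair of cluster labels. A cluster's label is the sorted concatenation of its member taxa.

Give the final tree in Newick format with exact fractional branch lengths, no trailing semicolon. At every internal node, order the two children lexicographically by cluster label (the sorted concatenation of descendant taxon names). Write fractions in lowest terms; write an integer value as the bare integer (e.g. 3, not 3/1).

1. join P+V (d=2) ⇒ PV; edges |P|=1, |V|=1
  updated: d(G,PV)=8, d(PV,R)=33/2, d(PV,S)=41/2, d(PV,W)=18
2. join G+PV (d=8) ⇒ GPV; edges |G|=4, |PV|=3
  updated: d(GPV,R)=17, d(GPV,S)=23, d(GPV,W)=64/3
3. join R+S (d=13) ⇒ RS; edges |R|=13/2, |S|=13/2
  updated: d(GPV,RS)=20, d(RS,W)=26
4. join GPV+RS (d=20) ⇒ GPRSV; edges |GPV|=6, |RS|=7/2
  updated: d(GPRSV,W)=116/5
5. join GPRSV+W (d=116/5) ⇒ GPRSVW; edges |GPRSV|=8/5, |W|=58/5
final tree: (((G:4,(P:1,V:1):3):6,(R:13/2,S:13/2):7/2):8/5,W:58/5)
total length: 447/10

(((G:4,(P:1,V:1):3):6,(R:13/2,S:13/2):7/2):8/5,W:58/5)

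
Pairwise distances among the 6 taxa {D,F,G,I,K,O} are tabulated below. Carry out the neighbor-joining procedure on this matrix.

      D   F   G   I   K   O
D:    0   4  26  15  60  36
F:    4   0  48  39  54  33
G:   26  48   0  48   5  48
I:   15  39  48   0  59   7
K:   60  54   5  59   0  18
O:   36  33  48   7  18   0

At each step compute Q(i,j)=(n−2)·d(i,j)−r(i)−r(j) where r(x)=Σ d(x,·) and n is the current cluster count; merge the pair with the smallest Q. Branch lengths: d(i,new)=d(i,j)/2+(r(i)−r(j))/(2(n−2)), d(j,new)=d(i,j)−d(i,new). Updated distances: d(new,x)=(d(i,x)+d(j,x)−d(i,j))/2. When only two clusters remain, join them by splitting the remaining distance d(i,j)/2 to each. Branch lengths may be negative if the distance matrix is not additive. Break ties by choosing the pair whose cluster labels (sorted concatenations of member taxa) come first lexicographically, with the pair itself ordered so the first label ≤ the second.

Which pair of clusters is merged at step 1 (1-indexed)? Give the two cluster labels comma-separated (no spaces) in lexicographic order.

step 1: merge (G,K) at d=5, Q=-351; branch lengths G→-1/8, K→41/8; new cluster GK
  updated: d(D,GK)=81/2, d(F,GK)=97/2, d(GK,I)=51, d(GK,O)=61/2
step 2: merge (D,F) at d=4, Q=-208; branch lengths D→-17/6, F→41/6; new cluster DF
  updated: d(DF,GK)=85/2, d(DF,I)=25, d(DF,O)=65/2
step 3: merge (DF,GK) at d=85/2, Q=-139; branch lengths DF→61/4, GK→109/4; new cluster DFGK
  updated: d(DFGK,I)=67/4, d(DFGK,O)=41/4
step 4: merge (DFGK,I) at d=67/4, Q=-34; branch lengths DFGK→10, I→27/4; new cluster DFGIK
  updated: d(DFGIK,O)=1/4
step 5: merge (DFGIK,O) at d=1/4; branch lengths DFGIK→1/8, O→1/8; new cluster DFGIKO
final tree: ((((D:-17/6,F:41/6):61/4,(G:-1/8,K:41/8):109/4):10,I:27/4):1/8,O:1/8)
total length: 137/2

G,K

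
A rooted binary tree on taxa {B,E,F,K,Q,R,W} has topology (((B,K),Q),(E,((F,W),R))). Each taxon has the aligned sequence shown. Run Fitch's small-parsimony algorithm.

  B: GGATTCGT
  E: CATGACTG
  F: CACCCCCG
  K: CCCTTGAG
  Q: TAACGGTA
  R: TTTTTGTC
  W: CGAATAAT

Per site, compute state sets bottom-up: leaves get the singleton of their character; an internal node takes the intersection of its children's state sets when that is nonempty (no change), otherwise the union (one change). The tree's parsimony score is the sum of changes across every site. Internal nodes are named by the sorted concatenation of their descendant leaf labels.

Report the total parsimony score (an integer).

site 0, node BK: B={G} ∪ K={C} → {C,G} (+1)
site 0, node BKQ: BK={C,G} ∪ Q={T} → {C,G,T} (+1)
site 0, node FW: F={C} ∩ W={C} → {C} (+0)
site 0, node FRW: FW={C} ∪ R={T} → {C,T} (+1)
site 0, node EFRW: E={C} ∩ FRW={C,T} → {C} (+0)
site 0, node BEFKQRW: BKQ={C,G,T} ∩ EFRW={C} → {C} (+0)
site 1, node BK: B={G} ∪ K={C} → {C,G} (+1)
site 1, node BKQ: BK={C,G} ∪ Q={A} → {A,C,G} (+1)
site 1, node FW: F={A} ∪ W={G} → {A,G} (+1)
site 1, node FRW: FW={A,G} ∪ R={T} → {A,G,T} (+1)
site 1, node EFRW: E={A} ∩ FRW={A,G,T} → {A} (+0)
site 1, node BEFKQRW: BKQ={A,C,G} ∩ EFRW={A} → {A} (+0)
site 2, node BK: B={A} ∪ K={C} → {A,C} (+1)
site 2, node BKQ: BK={A,C} ∩ Q={A} → {A} (+0)
site 2, node FW: F={C} ∪ W={A} → {A,C} (+1)
site 2, node FRW: FW={A,C} ∪ R={T} → {A,C,T} (+1)
site 2, node EFRW: E={T} ∩ FRW={A,C,T} → {T} (+0)
site 2, node BEFKQRW: BKQ={A} ∪ EFRW={T} → {A,T} (+1)
site 3, node BK: B={T} ∩ K={T} → {T} (+0)
site 3, node BKQ: BK={T} ∪ Q={C} → {C,T} (+1)
site 3, node FW: F={C} ∪ W={A} → {A,C} (+1)
site 3, node FRW: FW={A,C} ∪ R={T} → {A,C,T} (+1)
site 3, node EFRW: E={G} ∪ FRW={A,C,T} → {A,C,G,T} (+1)
site 3, node BEFKQRW: BKQ={C,T} ∩ EFRW={A,C,G,T} → {C,T} (+0)
site 4, node BK: B={T} ∩ K={T} → {T} (+0)
site 4, node BKQ: BK={T} ∪ Q={G} → {G,T} (+1)
site 4, node FW: F={C} ∪ W={T} → {C,T} (+1)
site 4, node FRW: FW={C,T} ∩ R={T} → {T} (+0)
site 4, node EFRW: E={A} ∪ FRW={T} → {A,T} (+1)
site 4, node BEFKQRW: BKQ={G,T} ∩ EFRW={A,T} → {T} (+0)
site 5, node BK: B={C} ∪ K={G} → {C,G} (+1)
site 5, node BKQ: BK={C,G} ∩ Q={G} → {G} (+0)
site 5, node FW: F={C} ∪ W={A} → {A,C} (+1)
site 5, node FRW: FW={A,C} ∪ R={G} → {A,C,G} (+1)
site 5, node EFRW: E={C} ∩ FRW={A,C,G} → {C} (+0)
site 5, node BEFKQRW: BKQ={G} ∪ EFRW={C} → {C,G} (+1)
site 6, node BK: B={G} ∪ K={A} → {A,G} (+1)
site 6, node BKQ: BK={A,G} ∪ Q={T} → {A,G,T} (+1)
site 6, node FW: F={C} ∪ W={A} → {A,C} (+1)
site 6, node FRW: FW={A,C} ∪ R={T} → {A,C,T} (+1)
site 6, node EFRW: E={T} ∩ FRW={A,C,T} → {T} (+0)
site 6, node BEFKQRW: BKQ={A,G,T} ∩ EFRW={T} → {T} (+0)
site 7, node BK: B={T} ∪ K={G} → {G,T} (+1)
site 7, node BKQ: BK={G,T} ∪ Q={A} → {A,G,T} (+1)
site 7, node FW: F={G} ∪ W={T} → {G,T} (+1)
site 7, node FRW: FW={G,T} ∪ R={C} → {C,G,T} (+1)
site 7, node EFRW: E={G} ∩ FRW={C,G,T} → {G} (+0)
site 7, node BEFKQRW: BKQ={A,G,T} ∩ EFRW={G} → {G} (+0)
per-site changes: [3, 4, 4, 4, 3, 4, 4, 4]; total = 30

30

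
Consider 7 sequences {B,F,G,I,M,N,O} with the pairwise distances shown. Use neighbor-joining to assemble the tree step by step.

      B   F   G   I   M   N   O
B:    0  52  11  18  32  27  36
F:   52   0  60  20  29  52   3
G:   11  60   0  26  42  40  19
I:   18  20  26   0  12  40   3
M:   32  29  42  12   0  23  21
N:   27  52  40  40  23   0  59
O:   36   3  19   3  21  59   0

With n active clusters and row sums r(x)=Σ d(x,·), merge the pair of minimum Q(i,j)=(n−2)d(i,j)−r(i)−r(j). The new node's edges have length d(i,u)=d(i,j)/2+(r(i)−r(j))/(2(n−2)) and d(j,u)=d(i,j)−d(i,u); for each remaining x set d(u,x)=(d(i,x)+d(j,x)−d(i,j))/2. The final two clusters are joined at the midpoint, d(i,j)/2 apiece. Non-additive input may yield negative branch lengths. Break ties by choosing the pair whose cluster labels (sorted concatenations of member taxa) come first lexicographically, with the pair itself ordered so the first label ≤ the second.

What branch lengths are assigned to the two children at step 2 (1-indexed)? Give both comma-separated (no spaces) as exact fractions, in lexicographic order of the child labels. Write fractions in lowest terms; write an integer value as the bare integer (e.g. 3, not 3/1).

35/16,141/16

iteration 1: select F,O (d=3, Q=-342); attach at lengths (9, -6); label the merged cluster FO
  updated: d(B,FO)=85/2, d(FO,G)=38, d(FO,I)=10, d(FO,M)=47/2, d(FO,N)=54
iteration 2: select B,G (d=11, Q=-487/2); attach at lengths (35/16, 141/16); label the merged cluster BG
  updated: d(BG,FO)=139/4, d(BG,I)=33/2, d(BG,M)=63/2, d(BG,N)=28
iteration 3: select BG,N (d=28, Q=-687/4); attach at lengths (199/24, 473/24); label the merged cluster BGN
  updated: d(BGN,FO)=243/8, d(BGN,I)=57/4, d(BGN,M)=53/4
iteration 4: select BGN,M (d=53/4, Q=-641/8); attach at lengths (285/32, 139/32); label the merged cluster BGMN
  updated: d(BGMN,FO)=325/16, d(BGMN,I)=13/2
iteration 5: select BGMN,FO (d=325/16, Q=-589/16); attach at lengths (269/32, 381/32); label the merged cluster BFGMNO
  updated: d(BFGMNO,I)=-61/32
iteration 6: select BFGMNO,I (d=-61/32); attach at lengths (-61/64, -61/64); label the merged cluster BFGIMNO
final tree: (((((B:35/16,G:141/16):199/24,N:473/24):285/32,M:139/32):269/32,(F:9,O:-6):381/32):-61/64,I:-61/64)
total length: 2357/32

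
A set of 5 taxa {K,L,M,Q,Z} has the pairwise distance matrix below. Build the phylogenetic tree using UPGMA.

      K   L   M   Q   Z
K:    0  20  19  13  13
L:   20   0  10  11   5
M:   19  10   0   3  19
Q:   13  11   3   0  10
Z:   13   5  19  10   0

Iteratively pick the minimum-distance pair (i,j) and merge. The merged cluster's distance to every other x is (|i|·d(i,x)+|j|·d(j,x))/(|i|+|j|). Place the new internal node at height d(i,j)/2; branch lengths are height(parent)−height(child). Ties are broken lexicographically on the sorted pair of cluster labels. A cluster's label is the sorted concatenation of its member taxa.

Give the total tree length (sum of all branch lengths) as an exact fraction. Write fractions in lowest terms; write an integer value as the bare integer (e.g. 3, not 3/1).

53/2

iteration 1: select M,Q (d=3); attach at lengths (3/2, 3/2); label the merged cluster MQ
  updated: d(K,MQ)=16, d(L,MQ)=21/2, d(MQ,Z)=29/2
iteration 2: select L,Z (d=5); attach at lengths (5/2, 5/2); label the merged cluster LZ
  updated: d(K,LZ)=33/2, d(LZ,MQ)=25/2
iteration 3: select LZ,MQ (d=25/2); attach at lengths (15/4, 19/4); label the merged cluster LMQZ
  updated: d(K,LMQZ)=65/4
iteration 4: select K,LMQZ (d=65/4); attach at lengths (65/8, 15/8); label the merged cluster KLMQZ
final tree: (K:65/8,((L:5/2,Z:5/2):15/4,(M:3/2,Q:3/2):19/4):15/8)
total length: 53/2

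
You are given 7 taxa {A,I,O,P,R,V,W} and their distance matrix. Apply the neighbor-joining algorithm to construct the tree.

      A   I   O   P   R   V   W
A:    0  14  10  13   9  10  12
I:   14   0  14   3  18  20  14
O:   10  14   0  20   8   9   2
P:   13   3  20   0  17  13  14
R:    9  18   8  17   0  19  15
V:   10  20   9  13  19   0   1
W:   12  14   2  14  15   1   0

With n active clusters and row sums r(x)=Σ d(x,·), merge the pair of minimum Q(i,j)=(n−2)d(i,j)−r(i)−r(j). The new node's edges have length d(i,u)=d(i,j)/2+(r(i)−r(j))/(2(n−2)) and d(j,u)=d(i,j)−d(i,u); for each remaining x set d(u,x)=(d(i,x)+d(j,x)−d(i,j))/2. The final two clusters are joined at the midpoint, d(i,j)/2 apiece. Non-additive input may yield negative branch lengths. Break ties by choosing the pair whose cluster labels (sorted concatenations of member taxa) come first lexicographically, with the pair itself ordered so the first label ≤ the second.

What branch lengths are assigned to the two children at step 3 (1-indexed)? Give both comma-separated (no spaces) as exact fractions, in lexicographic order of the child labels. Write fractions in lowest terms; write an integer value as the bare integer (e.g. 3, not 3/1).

step 1: merge (I,P) at d=3, Q=-148; branch lengths I→9/5, P→6/5; new cluster IP
  updated: d(A,IP)=12, d(IP,O)=31/2, d(IP,R)=16, d(IP,V)=15, d(IP,W)=25/2
step 2: merge (V,W) at d=1, Q=-185/2; branch lengths V→31/16, W→-15/16; new cluster VW
  updated: d(A,VW)=21/2, d(IP,VW)=53/4, d(O,VW)=5, d(R,VW)=33/2
step 3: merge (O,VW) at d=5, Q=-275/4; branch lengths O→11/8, VW→29/8; new cluster OVW
  updated: d(A,OVW)=31/4, d(IP,OVW)=95/8, d(OVW,R)=39/4
step 4: merge (A,R) at d=9, Q=-91/2; branch lengths A→3, R→6; new cluster AR
  updated: d(AR,IP)=19/2, d(AR,OVW)=17/4
step 5: merge (AR,IP) at d=19/2, Q=-205/8; branch lengths AR→15/16, IP→137/16; new cluster AIPR
  updated: d(AIPR,OVW)=53/16
step 6: merge (AIPR,OVW) at d=53/16; branch lengths AIPR→53/32, OVW→53/32; new cluster AIOPRVW
final tree: (((A:3,R:6):15/16,(I:9/5,P:6/5):137/16):53/32,(O:11/8,(V:31/16,W:-15/16):29/8):53/32)
total length: 493/16

11/8,29/8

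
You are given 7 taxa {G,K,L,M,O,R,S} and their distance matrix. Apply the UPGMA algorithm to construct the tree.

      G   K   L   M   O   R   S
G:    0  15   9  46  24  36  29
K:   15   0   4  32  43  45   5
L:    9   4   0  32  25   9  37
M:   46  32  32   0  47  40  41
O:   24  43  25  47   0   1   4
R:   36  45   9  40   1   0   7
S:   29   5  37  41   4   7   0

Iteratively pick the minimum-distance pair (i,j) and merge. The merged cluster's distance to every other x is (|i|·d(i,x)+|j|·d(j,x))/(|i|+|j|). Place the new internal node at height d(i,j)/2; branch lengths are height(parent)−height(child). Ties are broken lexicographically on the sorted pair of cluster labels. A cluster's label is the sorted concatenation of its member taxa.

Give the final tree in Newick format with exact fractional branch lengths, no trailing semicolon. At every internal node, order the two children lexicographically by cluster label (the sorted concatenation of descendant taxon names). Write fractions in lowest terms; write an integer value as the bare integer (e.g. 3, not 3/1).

(((G:6,(K:2,L:2):4):145/18,((O:1/2,R:1/2):9/4,S:11/4):407/36):52/9,M:119/6)

iteration 1: select O,R (d=1); attach at lengths (1/2, 1/2); label the merged cluster OR
  updated: d(G,OR)=30, d(K,OR)=44, d(L,OR)=17, d(M,OR)=87/2, d(OR,S)=11/2
iteration 2: select K,L (d=4); attach at lengths (2, 2); label the merged cluster KL
  updated: d(G,KL)=12, d(KL,M)=32, d(KL,OR)=61/2, d(KL,S)=21
iteration 3: select OR,S (d=11/2); attach at lengths (9/4, 11/4); label the merged cluster ORS
  updated: d(G,ORS)=89/3, d(KL,ORS)=82/3, d(M,ORS)=128/3
iteration 4: select G,KL (d=12); attach at lengths (6, 4); label the merged cluster GKL
  updated: d(GKL,M)=110/3, d(GKL,ORS)=253/9
iteration 5: select GKL,ORS (d=253/9); attach at lengths (145/18, 407/36); label the merged cluster GKLORS
  updated: d(GKLORS,M)=119/3
iteration 6: select GKLORS,M (d=119/3); attach at lengths (52/9, 119/6); label the merged cluster GKLMORS
final tree: (((G:6,(K:2,L:2):4):145/18,((O:1/2,R:1/2):9/4,S:11/4):407/36):52/9,M:119/6)
total length: 2339/36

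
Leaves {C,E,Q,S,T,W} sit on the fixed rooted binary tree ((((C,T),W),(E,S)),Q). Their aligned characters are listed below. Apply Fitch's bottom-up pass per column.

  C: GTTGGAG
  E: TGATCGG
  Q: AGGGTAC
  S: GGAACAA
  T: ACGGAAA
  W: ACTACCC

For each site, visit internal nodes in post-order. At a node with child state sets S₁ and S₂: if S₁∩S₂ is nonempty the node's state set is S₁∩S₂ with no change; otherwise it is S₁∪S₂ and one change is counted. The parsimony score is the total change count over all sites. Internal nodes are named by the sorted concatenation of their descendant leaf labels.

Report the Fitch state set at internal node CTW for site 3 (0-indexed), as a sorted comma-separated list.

A,G

CT@0: {G} ∪ {A} = {A,G} (union, +1)
CTW@0: {A,G} ∩ {A} = {A} (intersection, +0)
ES@0: {T} ∪ {G} = {G,T} (union, +1)
CESTW@0: {A} ∪ {G,T} = {A,G,T} (union, +1)
CEQSTW@0: {A,G,T} ∩ {A} = {A} (intersection, +0)
CT@1: {T} ∪ {C} = {C,T} (union, +1)
CTW@1: {C,T} ∩ {C} = {C} (intersection, +0)
ES@1: {G} ∩ {G} = {G} (intersection, +0)
CESTW@1: {C} ∪ {G} = {C,G} (union, +1)
CEQSTW@1: {C,G} ∩ {G} = {G} (intersection, +0)
CT@2: {T} ∪ {G} = {G,T} (union, +1)
CTW@2: {G,T} ∩ {T} = {T} (intersection, +0)
ES@2: {A} ∩ {A} = {A} (intersection, +0)
CESTW@2: {T} ∪ {A} = {A,T} (union, +1)
CEQSTW@2: {A,T} ∪ {G} = {A,G,T} (union, +1)
CT@3: {G} ∩ {G} = {G} (intersection, +0)
CTW@3: {G} ∪ {A} = {A,G} (union, +1)
ES@3: {T} ∪ {A} = {A,T} (union, +1)
CESTW@3: {A,G} ∩ {A,T} = {A} (intersection, +0)
CEQSTW@3: {A} ∪ {G} = {A,G} (union, +1)
CT@4: {G} ∪ {A} = {A,G} (union, +1)
CTW@4: {A,G} ∪ {C} = {A,C,G} (union, +1)
ES@4: {C} ∩ {C} = {C} (intersection, +0)
CESTW@4: {A,C,G} ∩ {C} = {C} (intersection, +0)
CEQSTW@4: {C} ∪ {T} = {C,T} (union, +1)
CT@5: {A} ∩ {A} = {A} (intersection, +0)
CTW@5: {A} ∪ {C} = {A,C} (union, +1)
ES@5: {G} ∪ {A} = {A,G} (union, +1)
CESTW@5: {A,C} ∩ {A,G} = {A} (intersection, +0)
CEQSTW@5: {A} ∩ {A} = {A} (intersection, +0)
CT@6: {G} ∪ {A} = {A,G} (union, +1)
CTW@6: {A,G} ∪ {C} = {A,C,G} (union, +1)
ES@6: {G} ∪ {A} = {A,G} (union, +1)
CESTW@6: {A,C,G} ∩ {A,G} = {A,G} (intersection, +0)
CEQSTW@6: {A,G} ∪ {C} = {A,C,G} (union, +1)
per-site changes: [3, 2, 3, 3, 3, 2, 4]; total = 20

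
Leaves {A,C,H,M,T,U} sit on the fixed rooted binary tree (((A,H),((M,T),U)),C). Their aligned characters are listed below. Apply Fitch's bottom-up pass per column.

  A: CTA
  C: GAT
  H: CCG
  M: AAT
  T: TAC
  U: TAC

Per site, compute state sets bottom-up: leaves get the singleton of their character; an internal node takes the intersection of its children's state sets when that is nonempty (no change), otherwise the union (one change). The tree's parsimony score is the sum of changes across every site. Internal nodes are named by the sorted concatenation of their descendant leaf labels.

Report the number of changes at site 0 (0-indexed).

3

[col 0] AH: children A:{C}, H:{C} ∩→ {C}; cost 0
[col 0] MT: children M:{A}, T:{T} ∪→ {A,T}; cost 1
[col 0] MTU: children MT:{A,T}, U:{T} ∩→ {T}; cost 0
[col 0] AHMTU: children AH:{C}, MTU:{T} ∪→ {C,T}; cost 1
[col 0] ACHMTU: children AHMTU:{C,T}, C:{G} ∪→ {C,G,T}; cost 1
[col 1] AH: children A:{T}, H:{C} ∪→ {C,T}; cost 1
[col 1] MT: children M:{A}, T:{A} ∩→ {A}; cost 0
[col 1] MTU: children MT:{A}, U:{A} ∩→ {A}; cost 0
[col 1] AHMTU: children AH:{C,T}, MTU:{A} ∪→ {A,C,T}; cost 1
[col 1] ACHMTU: children AHMTU:{A,C,T}, C:{A} ∩→ {A}; cost 0
[col 2] AH: children A:{A}, H:{G} ∪→ {A,G}; cost 1
[col 2] MT: children M:{T}, T:{C} ∪→ {C,T}; cost 1
[col 2] MTU: children MT:{C,T}, U:{C} ∩→ {C}; cost 0
[col 2] AHMTU: children AH:{A,G}, MTU:{C} ∪→ {A,C,G}; cost 1
[col 2] ACHMTU: children AHMTU:{A,C,G}, C:{T} ∪→ {A,C,G,T}; cost 1
per-site changes: [3, 2, 4]; total = 9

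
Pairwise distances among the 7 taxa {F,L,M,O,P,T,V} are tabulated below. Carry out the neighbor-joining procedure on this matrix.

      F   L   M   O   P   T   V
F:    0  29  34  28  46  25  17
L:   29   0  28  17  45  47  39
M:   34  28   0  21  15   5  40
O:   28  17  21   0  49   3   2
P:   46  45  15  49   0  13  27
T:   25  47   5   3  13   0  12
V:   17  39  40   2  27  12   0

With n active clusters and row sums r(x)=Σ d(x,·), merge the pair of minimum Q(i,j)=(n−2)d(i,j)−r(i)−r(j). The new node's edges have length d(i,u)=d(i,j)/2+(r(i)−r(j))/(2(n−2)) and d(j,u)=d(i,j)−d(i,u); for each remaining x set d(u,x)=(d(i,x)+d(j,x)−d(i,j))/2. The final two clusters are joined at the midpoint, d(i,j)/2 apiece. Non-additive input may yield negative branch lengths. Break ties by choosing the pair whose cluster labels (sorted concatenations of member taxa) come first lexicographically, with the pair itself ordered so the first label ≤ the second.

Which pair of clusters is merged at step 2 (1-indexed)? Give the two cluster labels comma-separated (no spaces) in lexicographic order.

MP,T

iteration 1: select M,P (d=15, Q=-263); attach at lengths (23/10, 127/10); label the merged cluster MP
  updated: d(F,MP)=65/2, d(L,MP)=29, d(MP,O)=55/2, d(MP,T)=3/2, d(MP,V)=26
iteration 2: select MP,T (d=3/2, Q=-199); attach at lengths (17/4, -11/4); label the merged cluster MPT
  updated: d(F,MPT)=28, d(L,MPT)=149/4, d(MPT,O)=29/2, d(MPT,V)=73/4
iteration 3: select F,L (d=29, Q=-549/4); attach at lengths (89/8, 143/8); label the merged cluster FL
  updated: d(FL,MPT)=145/8, d(FL,O)=8, d(FL,V)=27/2
iteration 4: select FL,MPT (d=145/8, Q=-217/4); attach at lengths (25/4, 95/8); label the merged cluster FLMPT
  updated: d(FLMPT,O)=35/16, d(FLMPT,V)=109/16
iteration 5: select FLMPT,O (d=35/16, Q=-11); attach at lengths (7/2, -21/16); label the merged cluster FLMOPT
  updated: d(FLMOPT,V)=53/16
iteration 6: select FLMOPT,V (d=53/16); attach at lengths (53/32, 53/32); label the merged cluster FLMOPTV
final tree: ((((F:89/8,L:143/8):25/4,((M:23/10,P:127/10):17/4,T:-11/4):95/8):7/2,O:-21/16):53/32,V:53/32)
total length: 553/8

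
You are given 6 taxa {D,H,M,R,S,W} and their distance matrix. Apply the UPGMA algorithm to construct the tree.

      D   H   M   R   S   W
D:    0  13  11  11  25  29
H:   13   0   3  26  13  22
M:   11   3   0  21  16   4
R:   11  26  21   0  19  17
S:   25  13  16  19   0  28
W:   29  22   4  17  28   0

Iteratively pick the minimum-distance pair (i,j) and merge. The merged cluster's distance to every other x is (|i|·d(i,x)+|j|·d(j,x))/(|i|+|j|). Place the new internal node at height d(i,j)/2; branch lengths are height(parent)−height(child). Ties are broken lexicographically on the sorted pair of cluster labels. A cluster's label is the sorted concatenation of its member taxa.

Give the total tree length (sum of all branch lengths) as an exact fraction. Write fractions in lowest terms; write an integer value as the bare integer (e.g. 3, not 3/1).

345/8

iteration 1: select H,M (d=3); attach at lengths (3/2, 3/2); label the merged cluster HM
  updated: d(D,HM)=12, d(HM,R)=47/2, d(HM,S)=29/2, d(HM,W)=13
iteration 2: select D,R (d=11); attach at lengths (11/2, 11/2); label the merged cluster DR
  updated: d(DR,HM)=71/4, d(DR,S)=22, d(DR,W)=23
iteration 3: select HM,W (d=13); attach at lengths (5, 13/2); label the merged cluster HMW
  updated: d(DR,HMW)=39/2, d(HMW,S)=19
iteration 4: select HMW,S (d=19); attach at lengths (3, 19/2); label the merged cluster HMSW
  updated: d(DR,HMSW)=161/8
iteration 5: select DR,HMSW (d=161/8); attach at lengths (73/16, 9/16); label the merged cluster DHMRSW
final tree: ((D:11/2,R:11/2):73/16,(((H:3/2,M:3/2):5,W:13/2):3,S:19/2):9/16)
total length: 345/8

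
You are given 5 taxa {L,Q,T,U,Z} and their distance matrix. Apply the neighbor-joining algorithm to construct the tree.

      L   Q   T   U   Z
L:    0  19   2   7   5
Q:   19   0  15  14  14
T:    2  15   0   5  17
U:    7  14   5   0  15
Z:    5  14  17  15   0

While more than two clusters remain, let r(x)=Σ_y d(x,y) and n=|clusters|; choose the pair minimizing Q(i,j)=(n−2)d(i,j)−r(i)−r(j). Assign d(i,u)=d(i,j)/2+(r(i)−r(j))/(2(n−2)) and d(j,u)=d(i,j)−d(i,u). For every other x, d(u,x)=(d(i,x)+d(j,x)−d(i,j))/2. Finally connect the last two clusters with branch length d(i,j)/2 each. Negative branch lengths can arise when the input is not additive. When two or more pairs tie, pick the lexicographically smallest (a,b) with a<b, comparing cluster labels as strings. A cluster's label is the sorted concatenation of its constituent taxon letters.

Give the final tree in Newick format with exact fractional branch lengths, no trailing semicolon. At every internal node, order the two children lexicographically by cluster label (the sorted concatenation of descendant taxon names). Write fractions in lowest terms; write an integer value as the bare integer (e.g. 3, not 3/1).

1. join Q+Z (d=14, Q=-71) ⇒ QZ; edges |Q|=53/6, |Z|=31/6
  updated: d(L,QZ)=5, d(QZ,T)=9, d(QZ,U)=15/2
2. join L+T (d=2, Q=-26) ⇒ LT; edges |L|=1/2, |T|=3/2
  updated: d(LT,QZ)=6, d(LT,U)=5
3. join LT+QZ (d=6, Q=-37/2) ⇒ LQTZ; edges |LT|=7/4, |QZ|=17/4
  updated: d(LQTZ,U)=13/4
4. join LQTZ+U (d=13/4) ⇒ LQTUZ; edges |LQTZ|=13/8, |U|=13/8
final tree: (((L:1/2,T:3/2):7/4,(Q:53/6,Z:31/6):17/4):13/8,U:13/8)
total length: 101/4

(((L:1/2,T:3/2):7/4,(Q:53/6,Z:31/6):17/4):13/8,U:13/8)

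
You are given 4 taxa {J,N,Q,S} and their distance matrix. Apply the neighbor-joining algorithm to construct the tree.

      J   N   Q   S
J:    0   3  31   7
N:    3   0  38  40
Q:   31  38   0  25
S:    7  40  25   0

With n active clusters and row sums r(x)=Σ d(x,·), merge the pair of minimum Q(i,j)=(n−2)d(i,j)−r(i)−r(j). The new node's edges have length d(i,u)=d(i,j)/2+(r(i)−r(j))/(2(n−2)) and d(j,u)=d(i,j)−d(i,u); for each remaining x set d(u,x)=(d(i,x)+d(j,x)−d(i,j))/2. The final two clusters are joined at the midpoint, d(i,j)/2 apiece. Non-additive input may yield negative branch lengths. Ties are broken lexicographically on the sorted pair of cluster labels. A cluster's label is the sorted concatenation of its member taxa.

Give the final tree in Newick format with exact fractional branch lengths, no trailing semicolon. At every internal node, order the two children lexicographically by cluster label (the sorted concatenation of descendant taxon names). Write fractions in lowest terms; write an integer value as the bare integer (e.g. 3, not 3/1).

1. join J+N (d=3, Q=-116) ⇒ JN; edges |J|=-17/2, |N|=23/2
  updated: d(JN,Q)=33, d(JN,S)=22
2. join JN+Q (d=33, Q=-80) ⇒ JNQ; edges |JN|=15, |Q|=18
  updated: d(JNQ,S)=7
3. join JNQ+S (d=7) ⇒ JNQS; edges |JNQ|=7/2, |S|=7/2
final tree: (((J:-17/2,N:23/2):15,Q:18):7/2,S:7/2)
total length: 43

(((J:-17/2,N:23/2):15,Q:18):7/2,S:7/2)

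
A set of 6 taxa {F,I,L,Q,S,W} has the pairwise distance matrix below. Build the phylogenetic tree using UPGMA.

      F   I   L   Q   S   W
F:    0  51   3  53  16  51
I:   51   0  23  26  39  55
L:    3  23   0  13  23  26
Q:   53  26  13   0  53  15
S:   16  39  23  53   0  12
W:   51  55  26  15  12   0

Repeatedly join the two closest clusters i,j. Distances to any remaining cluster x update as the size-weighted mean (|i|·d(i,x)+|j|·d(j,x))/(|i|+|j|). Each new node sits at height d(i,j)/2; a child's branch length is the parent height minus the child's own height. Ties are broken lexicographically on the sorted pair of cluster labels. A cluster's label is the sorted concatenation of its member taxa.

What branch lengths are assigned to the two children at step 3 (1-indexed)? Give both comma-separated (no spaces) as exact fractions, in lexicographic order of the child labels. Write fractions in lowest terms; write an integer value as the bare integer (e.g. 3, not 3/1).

13,13

iteration 1: select F,L (d=3); attach at lengths (3/2, 3/2); label the merged cluster FL
  updated: d(FL,I)=37, d(FL,Q)=33, d(FL,S)=39/2, d(FL,W)=77/2
iteration 2: select S,W (d=12); attach at lengths (6, 6); label the merged cluster SW
  updated: d(FL,SW)=29, d(I,SW)=47, d(Q,SW)=34
iteration 3: select I,Q (d=26); attach at lengths (13, 13); label the merged cluster IQ
  updated: d(FL,IQ)=35, d(IQ,SW)=81/2
iteration 4: select FL,SW (d=29); attach at lengths (13, 17/2); label the merged cluster FLSW
  updated: d(FLSW,IQ)=151/4
iteration 5: select FLSW,IQ (d=151/4); attach at lengths (35/8, 47/8); label the merged cluster FILQSW
final tree: (((F:3/2,L:3/2):13,(S:6,W:6):17/2):35/8,(I:13,Q:13):47/8)
total length: 291/4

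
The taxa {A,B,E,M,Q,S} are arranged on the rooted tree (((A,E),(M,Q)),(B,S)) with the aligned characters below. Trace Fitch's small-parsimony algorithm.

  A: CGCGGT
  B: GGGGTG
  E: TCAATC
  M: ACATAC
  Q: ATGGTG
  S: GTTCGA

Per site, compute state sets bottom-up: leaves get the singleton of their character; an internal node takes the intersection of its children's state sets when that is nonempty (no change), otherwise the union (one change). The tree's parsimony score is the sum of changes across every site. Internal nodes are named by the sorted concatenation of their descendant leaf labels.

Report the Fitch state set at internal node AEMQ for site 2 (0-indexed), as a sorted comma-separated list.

site 0, node AE: A={C} ∪ E={T} → {C,T} (+1)
site 0, node MQ: M={A} ∩ Q={A} → {A} (+0)
site 0, node AEMQ: AE={C,T} ∪ MQ={A} → {A,C,T} (+1)
site 0, node BS: B={G} ∩ S={G} → {G} (+0)
site 0, node ABEMQS: AEMQ={A,C,T} ∪ BS={G} → {A,C,G,T} (+1)
site 1, node AE: A={G} ∪ E={C} → {C,G} (+1)
site 1, node MQ: M={C} ∪ Q={T} → {C,T} (+1)
site 1, node AEMQ: AE={C,G} ∩ MQ={C,T} → {C} (+0)
site 1, node BS: B={G} ∪ S={T} → {G,T} (+1)
site 1, node ABEMQS: AEMQ={C} ∪ BS={G,T} → {C,G,T} (+1)
site 2, node AE: A={C} ∪ E={A} → {A,C} (+1)
site 2, node MQ: M={A} ∪ Q={G} → {A,G} (+1)
site 2, node AEMQ: AE={A,C} ∩ MQ={A,G} → {A} (+0)
site 2, node BS: B={G} ∪ S={T} → {G,T} (+1)
site 2, node ABEMQS: AEMQ={A} ∪ BS={G,T} → {A,G,T} (+1)
site 3, node AE: A={G} ∪ E={A} → {A,G} (+1)
site 3, node MQ: M={T} ∪ Q={G} → {G,T} (+1)
site 3, node AEMQ: AE={A,G} ∩ MQ={G,T} → {G} (+0)
site 3, node BS: B={G} ∪ S={C} → {C,G} (+1)
site 3, node ABEMQS: AEMQ={G} ∩ BS={C,G} → {G} (+0)
site 4, node AE: A={G} ∪ E={T} → {G,T} (+1)
site 4, node MQ: M={A} ∪ Q={T} → {A,T} (+1)
site 4, node AEMQ: AE={G,T} ∩ MQ={A,T} → {T} (+0)
site 4, node BS: B={T} ∪ S={G} → {G,T} (+1)
site 4, node ABEMQS: AEMQ={T} ∩ BS={G,T} → {T} (+0)
site 5, node AE: A={T} ∪ E={C} → {C,T} (+1)
site 5, node MQ: M={C} ∪ Q={G} → {C,G} (+1)
site 5, node AEMQ: AE={C,T} ∩ MQ={C,G} → {C} (+0)
site 5, node BS: B={G} ∪ S={A} → {A,G} (+1)
site 5, node ABEMQS: AEMQ={C} ∪ BS={A,G} → {A,C,G} (+1)
per-site changes: [3, 4, 4, 3, 3, 4]; total = 21

A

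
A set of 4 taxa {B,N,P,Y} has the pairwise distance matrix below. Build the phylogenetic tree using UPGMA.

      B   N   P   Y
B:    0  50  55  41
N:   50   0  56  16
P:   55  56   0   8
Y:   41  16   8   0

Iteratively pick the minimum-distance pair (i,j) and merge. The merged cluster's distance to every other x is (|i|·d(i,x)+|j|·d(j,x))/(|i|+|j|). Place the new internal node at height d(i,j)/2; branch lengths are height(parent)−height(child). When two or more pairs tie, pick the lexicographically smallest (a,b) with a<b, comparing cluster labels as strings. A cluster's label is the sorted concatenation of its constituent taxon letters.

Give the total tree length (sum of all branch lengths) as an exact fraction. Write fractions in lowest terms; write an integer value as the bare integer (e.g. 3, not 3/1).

212/3

1. join P+Y (d=8) ⇒ PY; edges |P|=4, |Y|=4
  updated: d(B,PY)=48, d(N,PY)=36
2. join N+PY (d=36) ⇒ NPY; edges |N|=18, |PY|=14
  updated: d(B,NPY)=146/3
3. join B+NPY (d=146/3) ⇒ BNPY; edges |B|=73/3, |NPY|=19/3
final tree: (B:73/3,(N:18,(P:4,Y:4):14):19/3)
total length: 212/3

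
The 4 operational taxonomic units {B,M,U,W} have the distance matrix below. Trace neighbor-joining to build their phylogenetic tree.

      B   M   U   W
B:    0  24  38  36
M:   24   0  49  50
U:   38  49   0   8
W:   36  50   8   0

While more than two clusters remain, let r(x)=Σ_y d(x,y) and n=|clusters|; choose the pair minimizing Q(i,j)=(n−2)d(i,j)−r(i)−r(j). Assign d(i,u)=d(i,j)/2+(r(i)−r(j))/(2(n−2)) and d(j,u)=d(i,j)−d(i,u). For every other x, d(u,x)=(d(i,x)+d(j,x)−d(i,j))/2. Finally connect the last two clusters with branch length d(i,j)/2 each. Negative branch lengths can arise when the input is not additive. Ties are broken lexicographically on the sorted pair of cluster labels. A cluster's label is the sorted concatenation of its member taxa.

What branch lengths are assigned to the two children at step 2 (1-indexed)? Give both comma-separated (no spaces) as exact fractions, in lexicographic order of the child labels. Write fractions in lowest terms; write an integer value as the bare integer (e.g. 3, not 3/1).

109/4,17/4

1. join B+M (d=24, Q=-173) ⇒ BM; edges |B|=23/4, |M|=73/4
  updated: d(BM,U)=63/2, d(BM,W)=31
2. join BM+U (d=63/2, Q=-141/2) ⇒ BMU; edges |BM|=109/4, |U|=17/4
  updated: d(BMU,W)=15/4
3. join BMU+W (d=15/4) ⇒ BMUW; edges |BMU|=15/8, |W|=15/8
final tree: (((B:23/4,M:73/4):109/4,U:17/4):15/8,W:15/8)
total length: 237/4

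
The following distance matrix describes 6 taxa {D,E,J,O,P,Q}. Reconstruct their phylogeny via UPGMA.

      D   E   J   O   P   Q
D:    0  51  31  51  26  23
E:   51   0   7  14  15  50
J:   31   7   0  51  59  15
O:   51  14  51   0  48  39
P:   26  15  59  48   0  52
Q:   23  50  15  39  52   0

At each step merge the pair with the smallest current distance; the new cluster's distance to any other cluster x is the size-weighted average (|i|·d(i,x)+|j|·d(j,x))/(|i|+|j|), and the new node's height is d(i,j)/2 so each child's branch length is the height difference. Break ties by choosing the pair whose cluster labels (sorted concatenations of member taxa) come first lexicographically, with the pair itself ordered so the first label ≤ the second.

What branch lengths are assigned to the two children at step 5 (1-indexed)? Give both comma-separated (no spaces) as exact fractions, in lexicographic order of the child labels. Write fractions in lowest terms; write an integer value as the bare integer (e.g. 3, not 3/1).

1. join E+J (d=7) ⇒ EJ; edges |E|=7/2, |J|=7/2
  updated: d(D,EJ)=41, d(EJ,O)=65/2, d(EJ,P)=37, d(EJ,Q)=65/2
2. join D+Q (d=23) ⇒ DQ; edges |D|=23/2, |Q|=23/2
  updated: d(DQ,EJ)=147/4, d(DQ,O)=45, d(DQ,P)=39
3. join EJ+O (d=65/2) ⇒ EJO; edges |EJ|=51/4, |O|=65/4
  updated: d(DQ,EJO)=79/2, d(EJO,P)=122/3
4. join DQ+P (d=39) ⇒ DPQ; edges |DQ|=8, |P|=39/2
  updated: d(DPQ,EJO)=359/9
5. join DPQ+EJO (d=359/9) ⇒ DEJOPQ; edges |DPQ|=4/9, |EJO|=133/36
final tree: (((D:23/2,Q:23/2):8,P:39/2):4/9,((E:7/2,J:7/2):51/4,O:65/4):133/36)
total length: 3263/36

4/9,133/36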